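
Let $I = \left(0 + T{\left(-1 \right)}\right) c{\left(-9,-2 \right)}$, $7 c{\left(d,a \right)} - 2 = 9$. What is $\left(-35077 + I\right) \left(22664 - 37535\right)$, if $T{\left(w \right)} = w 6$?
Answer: $\frac{3652391955}{7} \approx 5.2177 \cdot 10^{8}$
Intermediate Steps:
$T{\left(w \right)} = 6 w$
$c{\left(d,a \right)} = \frac{11}{7}$ ($c{\left(d,a \right)} = \frac{2}{7} + \frac{1}{7} \cdot 9 = \frac{2}{7} + \frac{9}{7} = \frac{11}{7}$)
$I = - \frac{66}{7}$ ($I = \left(0 + 6 \left(-1\right)\right) \frac{11}{7} = \left(0 - 6\right) \frac{11}{7} = \left(-6\right) \frac{11}{7} = - \frac{66}{7} \approx -9.4286$)
$\left(-35077 + I\right) \left(22664 - 37535\right) = \left(-35077 - \frac{66}{7}\right) \left(22664 - 37535\right) = \left(- \frac{245605}{7}\right) \left(-14871\right) = \frac{3652391955}{7}$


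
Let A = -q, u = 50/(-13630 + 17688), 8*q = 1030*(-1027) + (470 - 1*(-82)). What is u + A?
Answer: 1072588341/8116 ≈ 1.3216e+5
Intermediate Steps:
q = -528629/4 (q = (1030*(-1027) + (470 - 1*(-82)))/8 = (-1057810 + (470 + 82))/8 = (-1057810 + 552)/8 = (⅛)*(-1057258) = -528629/4 ≈ -1.3216e+5)
u = 25/2029 (u = 50/4058 = 50*(1/4058) = 25/2029 ≈ 0.012321)
A = 528629/4 (A = -1*(-528629/4) = 528629/4 ≈ 1.3216e+5)
u + A = 25/2029 + 528629/4 = 1072588341/8116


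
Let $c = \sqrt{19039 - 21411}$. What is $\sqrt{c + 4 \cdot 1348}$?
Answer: $\sqrt{5392 + 2 i \sqrt{593}} \approx 73.431 + 0.3316 i$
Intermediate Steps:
$c = 2 i \sqrt{593}$ ($c = \sqrt{-2372} = 2 i \sqrt{593} \approx 48.703 i$)
$\sqrt{c + 4 \cdot 1348} = \sqrt{2 i \sqrt{593} + 4 \cdot 1348} = \sqrt{2 i \sqrt{593} + 5392} = \sqrt{5392 + 2 i \sqrt{593}}$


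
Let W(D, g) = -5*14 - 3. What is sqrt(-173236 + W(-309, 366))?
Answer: I*sqrt(173309) ≈ 416.3*I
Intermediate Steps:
W(D, g) = -73 (W(D, g) = -70 - 3 = -73)
sqrt(-173236 + W(-309, 366)) = sqrt(-173236 - 73) = sqrt(-173309) = I*sqrt(173309)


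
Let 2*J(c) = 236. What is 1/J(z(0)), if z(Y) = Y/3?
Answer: 1/118 ≈ 0.0084746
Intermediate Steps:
z(Y) = Y/3 (z(Y) = Y*(1/3) = Y/3)
J(c) = 118 (J(c) = (1/2)*236 = 118)
1/J(z(0)) = 1/118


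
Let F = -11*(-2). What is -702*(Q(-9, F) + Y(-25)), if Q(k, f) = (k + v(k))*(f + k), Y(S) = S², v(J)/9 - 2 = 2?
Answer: -685152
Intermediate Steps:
F = 22
v(J) = 36 (v(J) = 18 + 9*2 = 18 + 18 = 36)
Q(k, f) = (36 + k)*(f + k) (Q(k, f) = (k + 36)*(f + k) = (36 + k)*(f + k))
-702*(Q(-9, F) + Y(-25)) = -702*(((-9)² + 36*22 + 36*(-9) + 22*(-9)) + (-25)²) = -702*((81 + 792 - 324 - 198) + 625) = -702*(351 + 625) = -702*976 = -685152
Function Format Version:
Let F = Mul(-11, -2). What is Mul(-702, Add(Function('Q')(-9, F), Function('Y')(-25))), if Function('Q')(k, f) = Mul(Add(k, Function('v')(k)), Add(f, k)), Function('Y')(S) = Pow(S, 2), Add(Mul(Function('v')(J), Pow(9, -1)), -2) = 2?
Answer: -685152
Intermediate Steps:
F = 22
Function('v')(J) = 36 (Function('v')(J) = Add(18, Mul(9, 2)) = Add(18, 18) = 36)
Function('Q')(k, f) = Mul(Add(36, k), Add(f, k)) (Function('Q')(k, f) = Mul(Add(k, 36), Add(f, k)) = Mul(Add(36, k), Add(f, k)))
Mul(-702, Add(Function('Q')(-9, F), Function('Y')(-25))) = Mul(-702, Add(Add(Pow(-9, 2), Mul(36, 22), Mul(36, -9), Mul(22, -9)), Pow(-25, 2))) = Mul(-702, Add(Add(81, 792, -324, -198), 625)) = Mul(-702, Add(351, 625)) = Mul(-702, 976) = -685152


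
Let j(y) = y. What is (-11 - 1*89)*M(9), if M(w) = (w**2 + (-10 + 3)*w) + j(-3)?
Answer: -1500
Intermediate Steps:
M(w) = -3 + w**2 - 7*w (M(w) = (w**2 + (-10 + 3)*w) - 3 = (w**2 - 7*w) - 3 = -3 + w**2 - 7*w)
(-11 - 1*89)*M(9) = (-11 - 1*89)*(-3 + 9**2 - 7*9) = (-11 - 89)*(-3 + 81 - 63) = -100*15 = -1500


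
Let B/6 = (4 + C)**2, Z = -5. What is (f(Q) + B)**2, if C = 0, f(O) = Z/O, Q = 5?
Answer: 9025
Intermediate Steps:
f(O) = -5/O
B = 96 (B = 6*(4 + 0)**2 = 6*4**2 = 6*16 = 96)
(f(Q) + B)**2 = (-5/5 + 96)**2 = (-5*1/5 + 96)**2 = (-1 + 96)**2 = 95**2 = 9025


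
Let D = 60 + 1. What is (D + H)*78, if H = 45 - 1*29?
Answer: 6006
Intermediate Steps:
H = 16 (H = 45 - 29 = 16)
D = 61
(D + H)*78 = (61 + 16)*78 = 77*78 = 6006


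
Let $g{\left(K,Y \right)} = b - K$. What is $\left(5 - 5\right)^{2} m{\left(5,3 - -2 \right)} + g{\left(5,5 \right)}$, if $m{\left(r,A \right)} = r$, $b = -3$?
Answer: $-8$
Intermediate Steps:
$g{\left(K,Y \right)} = -3 - K$
$\left(5 - 5\right)^{2} m{\left(5,3 - -2 \right)} + g{\left(5,5 \right)} = \left(5 - 5\right)^{2} \cdot 5 - 8 = 0^{2} \cdot 5 - 8 = 0 \cdot 5 - 8 = 0 - 8 = -8$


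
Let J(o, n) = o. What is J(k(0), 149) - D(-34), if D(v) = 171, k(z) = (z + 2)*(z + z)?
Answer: -171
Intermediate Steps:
k(z) = 2*z*(2 + z) (k(z) = (2 + z)*(2*z) = 2*z*(2 + z))
J(k(0), 149) - D(-34) = 2*0*(2 + 0) - 1*171 = 2*0*2 - 171 = 0 - 171 = -171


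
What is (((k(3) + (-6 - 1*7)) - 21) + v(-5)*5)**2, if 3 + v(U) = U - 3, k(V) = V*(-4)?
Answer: 10201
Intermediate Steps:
k(V) = -4*V
v(U) = -6 + U (v(U) = -3 + (U - 3) = -3 + (-3 + U) = -6 + U)
(((k(3) + (-6 - 1*7)) - 21) + v(-5)*5)**2 = (((-4*3 + (-6 - 1*7)) - 21) + (-6 - 5)*5)**2 = (((-12 + (-6 - 7)) - 21) - 11*5)**2 = (((-12 - 13) - 21) - 55)**2 = ((-25 - 21) - 55)**2 = (-46 - 55)**2 = (-101)**2 = 10201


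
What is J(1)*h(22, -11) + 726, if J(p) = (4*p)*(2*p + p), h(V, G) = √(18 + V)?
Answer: 726 + 24*√10 ≈ 801.89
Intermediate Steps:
J(p) = 12*p² (J(p) = (4*p)*(3*p) = 12*p²)
J(1)*h(22, -11) + 726 = (12*1²)*√(18 + 22) + 726 = (12*1)*√40 + 726 = 12*(2*√10) + 726 = 24*√10 + 726 = 726 + 24*√10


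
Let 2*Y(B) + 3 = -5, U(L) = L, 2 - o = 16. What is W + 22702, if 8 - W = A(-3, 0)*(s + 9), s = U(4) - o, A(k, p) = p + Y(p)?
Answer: 22818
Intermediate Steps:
o = -14 (o = 2 - 1*16 = 2 - 16 = -14)
Y(B) = -4 (Y(B) = -3/2 + (1/2)*(-5) = -3/2 - 5/2 = -4)
A(k, p) = -4 + p (A(k, p) = p - 4 = -4 + p)
s = 18 (s = 4 - 1*(-14) = 4 + 14 = 18)
W = 116 (W = 8 - (-4 + 0)*(18 + 9) = 8 - (-4)*27 = 8 - 1*(-108) = 8 + 108 = 116)
W + 22702 = 116 + 22702 = 22818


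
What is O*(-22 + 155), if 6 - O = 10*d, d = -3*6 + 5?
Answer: 18088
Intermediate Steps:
d = -13 (d = -18 + 5 = -13)
O = 136 (O = 6 - 10*(-13) = 6 - 1*(-130) = 6 + 130 = 136)
O*(-22 + 155) = 136*(-22 + 155) = 136*133 = 18088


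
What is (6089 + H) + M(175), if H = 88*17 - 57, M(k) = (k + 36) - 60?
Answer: 7679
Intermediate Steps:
M(k) = -24 + k (M(k) = (36 + k) - 60 = -24 + k)
H = 1439 (H = 1496 - 57 = 1439)
(6089 + H) + M(175) = (6089 + 1439) + (-24 + 175) = 7528 + 151 = 7679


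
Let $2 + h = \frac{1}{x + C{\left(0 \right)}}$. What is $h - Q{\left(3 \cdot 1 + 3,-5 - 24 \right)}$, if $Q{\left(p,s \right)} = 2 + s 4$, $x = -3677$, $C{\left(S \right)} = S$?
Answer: $\frac{411823}{3677} \approx 112.0$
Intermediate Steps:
$Q{\left(p,s \right)} = 2 + 4 s$
$h = - \frac{7355}{3677}$ ($h = -2 + \frac{1}{-3677 + 0} = -2 + \frac{1}{-3677} = -2 - \frac{1}{3677} = - \frac{7355}{3677} \approx -2.0003$)
$h - Q{\left(3 \cdot 1 + 3,-5 - 24 \right)} = - \frac{7355}{3677} - \left(2 + 4 \left(-5 - 24\right)\right) = - \frac{7355}{3677} - \left(2 + 4 \left(-29\right)\right) = - \frac{7355}{3677} - \left(2 - 116\right) = - \frac{7355}{3677} - -114 = - \frac{7355}{3677} + 114 = \frac{411823}{3677}$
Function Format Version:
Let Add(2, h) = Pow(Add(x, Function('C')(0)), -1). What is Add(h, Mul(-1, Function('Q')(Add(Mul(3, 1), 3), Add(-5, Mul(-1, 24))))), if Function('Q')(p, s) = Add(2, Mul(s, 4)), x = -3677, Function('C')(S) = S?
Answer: Rational(411823, 3677) ≈ 112.00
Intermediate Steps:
Function('Q')(p, s) = Add(2, Mul(4, s))
h = Rational(-7355, 3677) (h = Add(-2, Pow(Add(-3677, 0), -1)) = Add(-2, Pow(-3677, -1)) = Add(-2, Rational(-1, 3677)) = Rational(-7355, 3677) ≈ -2.0003)
Add(h, Mul(-1, Function('Q')(Add(Mul(3, 1), 3), Add(-5, Mul(-1, 24))))) = Add(Rational(-7355, 3677), Mul(-1, Add(2, Mul(4, Add(-5, Mul(-1, 24)))))) = Add(Rational(-7355, 3677), Mul(-1, Add(2, Mul(4, Add(-5, -24))))) = Add(Rational(-7355, 3677), Mul(-1, Add(2, Mul(4, -29)))) = Add(Rational(-7355, 3677), Mul(-1, Add(2, -116))) = Add(Rational(-7355, 3677), Mul(-1, -114)) = Add(Rational(-7355, 3677), 114) = Rational(411823, 3677)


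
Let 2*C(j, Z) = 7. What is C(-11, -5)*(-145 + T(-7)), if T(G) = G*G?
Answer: -336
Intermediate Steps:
C(j, Z) = 7/2 (C(j, Z) = (½)*7 = 7/2)
T(G) = G²
C(-11, -5)*(-145 + T(-7)) = 7*(-145 + (-7)²)/2 = 7*(-145 + 49)/2 = (7/2)*(-96) = -336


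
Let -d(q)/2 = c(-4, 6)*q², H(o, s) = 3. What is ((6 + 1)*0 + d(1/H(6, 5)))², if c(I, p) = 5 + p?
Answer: 484/81 ≈ 5.9753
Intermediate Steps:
d(q) = -22*q² (d(q) = -2*(5 + 6)*q² = -22*q²)
((6 + 1)*0 + d(1/H(6, 5)))² = ((6 + 1)*0 - 22*(1/3)²)² = (7*0 - 22*(⅓)²)² = (0 - 22*⅑)² = (0 - 22/9)² = (-22/9)² = 484/81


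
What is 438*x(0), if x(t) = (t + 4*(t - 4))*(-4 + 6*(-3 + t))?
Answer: 154176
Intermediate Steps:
x(t) = (-22 + 6*t)*(-16 + 5*t) (x(t) = (t + 4*(-4 + t))*(-4 + (-18 + 6*t)) = (t + (-16 + 4*t))*(-22 + 6*t) = (-16 + 5*t)*(-22 + 6*t) = (-22 + 6*t)*(-16 + 5*t))
438*x(0) = 438*(352 - 206*0 + 30*0²) = 438*(352 + 0 + 30*0) = 438*(352 + 0 + 0) = 438*352 = 154176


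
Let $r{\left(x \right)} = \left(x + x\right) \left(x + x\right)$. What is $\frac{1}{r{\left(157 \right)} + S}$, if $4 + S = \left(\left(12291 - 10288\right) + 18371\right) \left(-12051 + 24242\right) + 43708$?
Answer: $\frac{1}{248521734} \approx 4.0238 \cdot 10^{-9}$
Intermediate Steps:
$r{\left(x \right)} = 4 x^{2}$ ($r{\left(x \right)} = 2 x 2 x = 4 x^{2}$)
$S = 248423138$ ($S = -4 + \left(\left(\left(12291 - 10288\right) + 18371\right) \left(-12051 + 24242\right) + 43708\right) = -4 + \left(\left(2003 + 18371\right) 12191 + 43708\right) = -4 + \left(20374 \cdot 12191 + 43708\right) = -4 + \left(248379434 + 43708\right) = -4 + 248423142 = 248423138$)
$\frac{1}{r{\left(157 \right)} + S} = \frac{1}{4 \cdot 157^{2} + 248423138} = \frac{1}{4 \cdot 24649 + 248423138} = \frac{1}{98596 + 248423138} = \frac{1}{248521734}$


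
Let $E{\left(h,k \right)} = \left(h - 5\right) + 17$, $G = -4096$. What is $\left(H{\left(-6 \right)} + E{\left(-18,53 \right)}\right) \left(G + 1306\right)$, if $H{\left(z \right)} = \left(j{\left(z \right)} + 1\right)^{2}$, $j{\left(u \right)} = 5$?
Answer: $-83700$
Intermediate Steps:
$E{\left(h,k \right)} = 12 + h$ ($E{\left(h,k \right)} = \left(-5 + h\right) + 17 = 12 + h$)
$H{\left(z \right)} = 36$ ($H{\left(z \right)} = \left(5 + 1\right)^{2} = 6^{2} = 36$)
$\left(H{\left(-6 \right)} + E{\left(-18,53 \right)}\right) \left(G + 1306\right) = \left(36 + \left(12 - 18\right)\right) \left(-4096 + 1306\right) = \left(36 - 6\right) \left(-2790\right) = 30 \left(-2790\right) = -83700$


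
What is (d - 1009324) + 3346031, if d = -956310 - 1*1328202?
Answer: 52195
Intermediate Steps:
d = -2284512 (d = -956310 - 1328202 = -2284512)
(d - 1009324) + 3346031 = (-2284512 - 1009324) + 3346031 = -3293836 + 3346031 = 52195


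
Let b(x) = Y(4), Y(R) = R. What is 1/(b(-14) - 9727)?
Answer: -1/9723 ≈ -0.00010285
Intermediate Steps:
b(x) = 4
1/(b(-14) - 9727) = 1/(4 - 9727) = 1/(-9723) = -1/9723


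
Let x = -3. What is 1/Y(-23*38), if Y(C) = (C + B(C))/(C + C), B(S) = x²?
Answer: 1748/865 ≈ 2.0208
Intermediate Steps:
B(S) = 9 (B(S) = (-3)² = 9)
Y(C) = (9 + C)/(2*C) (Y(C) = (C + 9)/(C + C) = (9 + C)/((2*C)) = (9 + C)*(1/(2*C)) = (9 + C)/(2*C))
1/Y(-23*38) = 1/((9 - 23*38)/(2*((-23*38)))) = 1/((½)*(9 - 874)/(-874)) = 1/((½)*(-1/874)*(-865)) = 1/(865/1748) = 1748/865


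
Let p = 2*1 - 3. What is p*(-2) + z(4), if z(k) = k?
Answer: 6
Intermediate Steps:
p = -1 (p = 2 - 3 = -1)
p*(-2) + z(4) = -1*(-2) + 4 = 2 + 4 = 6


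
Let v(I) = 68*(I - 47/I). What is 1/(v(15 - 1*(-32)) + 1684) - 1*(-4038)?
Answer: 19430857/4812 ≈ 4038.0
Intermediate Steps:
v(I) = -3196/I + 68*I
1/(v(15 - 1*(-32)) + 1684) - 1*(-4038) = 1/((-3196/(15 - 1*(-32)) + 68*(15 - 1*(-32))) + 1684) - 1*(-4038) = 1/((-3196/(15 + 32) + 68*(15 + 32)) + 1684) + 4038 = 1/((-3196/47 + 68*47) + 1684) + 4038 = 1/((-3196*1/47 + 3196) + 1684) + 4038 = 1/((-68 + 3196) + 1684) + 4038 = 1/(3128 + 1684) + 4038 = 1/4812 + 4038 = 19430857/4812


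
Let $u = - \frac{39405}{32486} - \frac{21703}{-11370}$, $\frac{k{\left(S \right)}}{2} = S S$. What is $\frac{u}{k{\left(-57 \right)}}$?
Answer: $\frac{868273}{8108578035} \approx 0.00010708$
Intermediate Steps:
$k{\left(S \right)} = 2 S^{2}$ ($k{\left(S \right)} = 2 S S = 2 S^{2}$)
$u = \frac{1736546}{2495715}$ ($u = \left(-39405\right) \frac{1}{32486} - - \frac{21703}{11370} = - \frac{1065}{878} + \frac{21703}{11370} = \frac{1736546}{2495715} \approx 0.69581$)
$\frac{u}{k{\left(-57 \right)}} = \frac{1736546}{2495715 \cdot 2 \left(-57\right)^{2}} = \frac{1736546}{2495715 \cdot 2 \cdot 3249} = \frac{1736546}{2495715 \cdot 6498} = \frac{1736546}{2495715} \cdot \frac{1}{6498} = \frac{868273}{8108578035}$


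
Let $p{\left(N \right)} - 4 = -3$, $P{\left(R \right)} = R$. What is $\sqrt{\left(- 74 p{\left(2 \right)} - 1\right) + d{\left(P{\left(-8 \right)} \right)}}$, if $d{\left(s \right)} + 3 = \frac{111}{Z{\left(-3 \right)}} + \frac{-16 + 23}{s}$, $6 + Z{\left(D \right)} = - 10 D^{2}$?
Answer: $\frac{i \sqrt{5122}}{8} \approx 8.946 i$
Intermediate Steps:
$Z{\left(D \right)} = -6 - 10 D^{2}$
$p{\left(N \right)} = 1$ ($p{\left(N \right)} = 4 - 3 = 1$)
$d{\left(s \right)} = - \frac{133}{32} + \frac{7}{s}$ ($d{\left(s \right)} = -3 + \left(\frac{111}{-6 - 10 \left(-3\right)^{2}} + \frac{-16 + 23}{s}\right) = -3 + \left(\frac{111}{-6 - 90} + \frac{7}{s}\right) = -3 + \left(\frac{111}{-96} + \frac{7}{s}\right) = -3 + \left(111 \left(- \frac{1}{96}\right) + \frac{7}{s}\right) = -3 - \left(\frac{37}{32} - \frac{7}{s}\right) = - \frac{133}{32} + \frac{7}{s}$)
$\sqrt{\left(- 74 p{\left(2 \right)} - 1\right) + d{\left(P{\left(-8 \right)} \right)}} = \sqrt{\left(\left(-74\right) 1 - 1\right) - \left(\frac{133}{32} - \frac{7}{-8}\right)} = \sqrt{\left(-74 - 1\right) + \left(- \frac{133}{32} + 7 \left(- \frac{1}{8}\right)\right)} = \sqrt{-75 - \frac{161}{32}} = \sqrt{- \frac{2561}{32}} = \frac{i \sqrt{5122}}{8}$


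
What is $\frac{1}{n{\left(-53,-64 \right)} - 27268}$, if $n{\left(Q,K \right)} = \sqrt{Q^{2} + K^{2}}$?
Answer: $- \frac{27268}{743536919} - \frac{\sqrt{6905}}{743536919} \approx -3.6785 \cdot 10^{-5}$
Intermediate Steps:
$n{\left(Q,K \right)} = \sqrt{K^{2} + Q^{2}}$
$\frac{1}{n{\left(-53,-64 \right)} - 27268} = \frac{1}{\sqrt{\left(-64\right)^{2} + \left(-53\right)^{2}} - 27268} = \frac{1}{\sqrt{4096 + 2809} - 27268} = \frac{1}{\sqrt{6905} - 27268} = \frac{1}{-27268 + \sqrt{6905}}$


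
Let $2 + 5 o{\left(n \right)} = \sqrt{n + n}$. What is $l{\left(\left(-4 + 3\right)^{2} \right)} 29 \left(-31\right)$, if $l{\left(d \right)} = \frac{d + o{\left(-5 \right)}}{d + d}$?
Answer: $- \frac{2697}{10} - \frac{899 i \sqrt{10}}{10} \approx -269.7 - 284.29 i$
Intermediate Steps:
$o{\left(n \right)} = - \frac{2}{5} + \frac{\sqrt{2} \sqrt{n}}{5}$ ($o{\left(n \right)} = - \frac{2}{5} + \frac{\sqrt{n + n}}{5} = - \frac{2}{5} + \frac{\sqrt{2 n}}{5} = - \frac{2}{5} + \frac{\sqrt{2} \sqrt{n}}{5}$)
$l{\left(d \right)} = \frac{- \frac{2}{5} + d + \frac{i \sqrt{10}}{5}}{2 d}$ ($l{\left(d \right)} = \frac{d - \left(\frac{2}{5} - \frac{\sqrt{2} \sqrt{-5}}{5}\right)}{d + d} = \frac{d - \left(\frac{2}{5} - \frac{\sqrt{2} i \sqrt{5}}{5}\right)}{2 d} = \left(d - \left(\frac{2}{5} - \frac{i \sqrt{10}}{5}\right)\right) \frac{1}{2 d} = \left(- \frac{2}{5} + d + \frac{i \sqrt{10}}{5}\right) \frac{1}{2 d} = \frac{- \frac{2}{5} + d + \frac{i \sqrt{10}}{5}}{2 d}$)
$l{\left(\left(-4 + 3\right)^{2} \right)} 29 \left(-31\right) = \frac{-2 + 5 \left(-4 + 3\right)^{2} + i \sqrt{10}}{10 \left(-4 + 3\right)^{2}} \cdot 29 \left(-31\right) = \frac{-2 + 5 \left(-1\right)^{2} + i \sqrt{10}}{10 \left(-1\right)^{2}} \cdot 29 \left(-31\right) = \frac{-2 + 5 \cdot 1 + i \sqrt{10}}{10 \cdot 1} \cdot 29 \left(-31\right) = \frac{1}{10} \cdot 1 \left(-2 + 5 + i \sqrt{10}\right) 29 \left(-31\right) = \frac{1}{10} \cdot 1 \left(3 + i \sqrt{10}\right) 29 \left(-31\right) = \left(\frac{3}{10} + \frac{i \sqrt{10}}{10}\right) 29 \left(-31\right) = \left(\frac{87}{10} + \frac{29 i \sqrt{10}}{10}\right) \left(-31\right) = - \frac{2697}{10} - \frac{899 i \sqrt{10}}{10}$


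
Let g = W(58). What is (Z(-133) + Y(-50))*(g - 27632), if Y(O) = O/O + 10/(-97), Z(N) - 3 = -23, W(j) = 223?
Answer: 50788877/97 ≈ 5.2360e+5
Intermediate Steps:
g = 223
Z(N) = -20 (Z(N) = 3 - 23 = -20)
Y(O) = 87/97 (Y(O) = 1 + 10*(-1/97) = 1 - 10/97 = 87/97)
(Z(-133) + Y(-50))*(g - 27632) = (-20 + 87/97)*(223 - 27632) = -1853/97*(-27409) = 50788877/97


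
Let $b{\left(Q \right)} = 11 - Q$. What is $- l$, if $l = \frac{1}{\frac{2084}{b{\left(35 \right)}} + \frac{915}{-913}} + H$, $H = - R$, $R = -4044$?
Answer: $- \frac{1945817694}{481163} \approx -4044.0$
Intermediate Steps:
$H = 4044$ ($H = \left(-1\right) \left(-4044\right) = 4044$)
$l = \frac{1945817694}{481163}$ ($l = \frac{1}{\frac{2084}{11 - 35} + \frac{915}{-913}} + 4044 = \frac{1}{\frac{2084}{11 - 35} + 915 \left(- \frac{1}{913}\right)} + 4044 = \frac{1}{\frac{2084}{-24} - \frac{915}{913}} + 4044 = \frac{1}{2084 \left(- \frac{1}{24}\right) - \frac{915}{913}} + 4044 = \frac{1}{- \frac{521}{6} - \frac{915}{913}} + 4044 = \frac{1}{- \frac{481163}{5478}} + 4044 = - \frac{5478}{481163} + 4044 = \frac{1945817694}{481163} \approx 4044.0$)
$- l = \left(-1\right) \frac{1945817694}{481163} = - \frac{1945817694}{481163}$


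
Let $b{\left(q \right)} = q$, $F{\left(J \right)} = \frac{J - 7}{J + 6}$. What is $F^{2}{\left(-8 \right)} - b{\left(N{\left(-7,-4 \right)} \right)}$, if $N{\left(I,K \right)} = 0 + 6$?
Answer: $\frac{201}{4} \approx 50.25$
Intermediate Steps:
$N{\left(I,K \right)} = 6$
$F{\left(J \right)} = \frac{-7 + J}{6 + J}$
$F^{2}{\left(-8 \right)} - b{\left(N{\left(-7,-4 \right)} \right)} = \left(\frac{-7 - 8}{6 - 8}\right)^{2} - 6 = \left(\frac{1}{-2} \left(-15\right)\right)^{2} - 6 = \left(\left(- \frac{1}{2}\right) \left(-15\right)\right)^{2} - 6 = \left(\frac{15}{2}\right)^{2} - 6 = \frac{225}{4} - 6 = \frac{201}{4}$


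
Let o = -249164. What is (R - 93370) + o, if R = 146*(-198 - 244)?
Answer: -407066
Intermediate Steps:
R = -64532 (R = 146*(-442) = -64532)
(R - 93370) + o = (-64532 - 93370) - 249164 = -157902 - 249164 = -407066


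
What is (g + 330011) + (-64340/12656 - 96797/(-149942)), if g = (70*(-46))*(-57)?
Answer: 121817478138763/237208244 ≈ 5.1355e+5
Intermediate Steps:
g = 183540 (g = -3220*(-57) = 183540)
(g + 330011) + (-64340/12656 - 96797/(-149942)) = (183540 + 330011) + (-64340/12656 - 96797/(-149942)) = 513551 + (-64340*1/12656 - 96797*(-1/149942)) = 513551 + (-16085/3164 + 96797/149942) = 513551 - 1052775681/237208244 = 121817478138763/237208244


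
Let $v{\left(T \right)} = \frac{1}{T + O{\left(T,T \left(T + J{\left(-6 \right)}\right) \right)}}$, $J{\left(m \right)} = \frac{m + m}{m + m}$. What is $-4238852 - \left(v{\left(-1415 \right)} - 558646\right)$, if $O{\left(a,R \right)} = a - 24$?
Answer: $- \frac{10503307923}{2854} \approx -3.6802 \cdot 10^{6}$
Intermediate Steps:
$J{\left(m \right)} = 1$ ($J{\left(m \right)} = \frac{2 m}{2 m} = 2 m \frac{1}{2 m} = 1$)
$O{\left(a,R \right)} = -24 + a$
$v{\left(T \right)} = \frac{1}{-24 + 2 T}$ ($v{\left(T \right)} = \frac{1}{T + \left(-24 + T\right)} = \frac{1}{-24 + 2 T}$)
$-4238852 - \left(v{\left(-1415 \right)} - 558646\right) = -4238852 - \left(\frac{1}{2 \left(-12 - 1415\right)} - 558646\right) = -4238852 - \left(\frac{1}{2 \left(-1427\right)} - 558646\right) = -4238852 - \left(\frac{1}{2} \left(- \frac{1}{1427}\right) - 558646\right) = -4238852 - \left(- \frac{1}{2854} - 558646\right) = -4238852 - - \frac{1594375685}{2854} = -4238852 + \frac{1594375685}{2854} = - \frac{10503307923}{2854}$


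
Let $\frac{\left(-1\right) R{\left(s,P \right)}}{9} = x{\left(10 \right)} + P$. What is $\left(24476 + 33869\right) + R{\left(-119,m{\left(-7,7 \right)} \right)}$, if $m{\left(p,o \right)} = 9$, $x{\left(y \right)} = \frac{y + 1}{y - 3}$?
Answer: $\frac{407749}{7} \approx 58250.0$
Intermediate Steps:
$x{\left(y \right)} = \frac{1 + y}{-3 + y}$
$R{\left(s,P \right)} = - \frac{99}{7} - 9 P$ ($R{\left(s,P \right)} = - 9 \left(\frac{1 + 10}{-3 + 10} + P\right) = - 9 \left(\frac{1}{7} \cdot 11 + P\right) = - 9 \left(\frac{11}{7} + P\right) = - \frac{99}{7} - 9 P$)
$\left(24476 + 33869\right) + R{\left(-119,m{\left(-7,7 \right)} \right)} = \left(24476 + 33869\right) - \frac{666}{7} = 58345 - \frac{666}{7} = \frac{407749}{7}$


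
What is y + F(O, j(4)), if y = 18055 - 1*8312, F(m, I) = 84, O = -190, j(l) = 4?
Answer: 9827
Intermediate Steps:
y = 9743 (y = 18055 - 8312 = 9743)
y + F(O, j(4)) = 9743 + 84 = 9827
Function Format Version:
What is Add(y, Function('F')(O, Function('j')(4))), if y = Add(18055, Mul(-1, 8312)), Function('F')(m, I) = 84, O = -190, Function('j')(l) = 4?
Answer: 9827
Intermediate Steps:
y = 9743 (y = Add(18055, -8312) = 9743)
Add(y, Function('F')(O, Function('j')(4))) = Add(9743, 84) = 9827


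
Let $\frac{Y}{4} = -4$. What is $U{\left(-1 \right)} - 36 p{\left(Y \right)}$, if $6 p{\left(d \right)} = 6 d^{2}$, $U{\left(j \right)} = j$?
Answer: $-9217$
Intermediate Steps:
$Y = -16$ ($Y = 4 \left(-4\right) = -16$)
$p{\left(d \right)} = d^{2}$ ($p{\left(d \right)} = \frac{6 d^{2}}{6} = d^{2}$)
$U{\left(-1 \right)} - 36 p{\left(Y \right)} = -1 - 36 \left(-16\right)^{2} = -1 - 9216 = -9217$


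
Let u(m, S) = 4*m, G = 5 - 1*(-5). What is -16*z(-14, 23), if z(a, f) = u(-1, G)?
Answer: 64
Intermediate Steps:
G = 10 (G = 5 + 5 = 10)
z(a, f) = -4 (z(a, f) = 4*(-1) = -4)
-16*z(-14, 23) = -16*(-4) = 64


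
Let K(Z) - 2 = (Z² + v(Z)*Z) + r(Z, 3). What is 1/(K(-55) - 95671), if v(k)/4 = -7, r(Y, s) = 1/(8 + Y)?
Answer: -47/4281889 ≈ -1.0976e-5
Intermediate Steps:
v(k) = -28 (v(k) = 4*(-7) = -28)
K(Z) = 2 + Z² + 1/(8 + Z) - 28*Z (K(Z) = 2 + ((Z² - 28*Z) + 1/(8 + Z)) = 2 + (Z² + 1/(8 + Z) - 28*Z) = 2 + Z² + 1/(8 + Z) - 28*Z)
1/(K(-55) - 95671) = 1/((1 + (8 - 55)*(2 + (-55)² - 28*(-55)))/(8 - 55) - 95671) = 1/((1 - 47*(2 + 3025 + 1540))/(-47) - 95671) = 1/(-(1 - 47*4567)/47 - 95671) = 1/(-(1 - 214649)/47 - 95671) = 1/(-1/47*(-214648) - 95671) = 1/(214648/47 - 95671) = 1/(-4281889/47) = -47/4281889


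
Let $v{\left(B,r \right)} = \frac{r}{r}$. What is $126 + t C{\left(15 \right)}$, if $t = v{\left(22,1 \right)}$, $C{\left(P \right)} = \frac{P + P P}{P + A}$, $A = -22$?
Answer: $\frac{642}{7} \approx 91.714$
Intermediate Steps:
$C{\left(P \right)} = \frac{P + P^{2}}{-22 + P}$ ($C{\left(P \right)} = \frac{P + P P}{P - 22} = \frac{P + P^{2}}{-22 + P}$)
$v{\left(B,r \right)} = 1$
$t = 1$
$126 + t C{\left(15 \right)} = 126 + 1 \frac{15 \left(1 + 15\right)}{-22 + 15} = 126 + 1 \cdot 15 \frac{1}{-7} \cdot 16 = 126 + 1 \cdot 15 \left(- \frac{1}{7}\right) 16 = 126 + 1 \left(- \frac{240}{7}\right) = 126 - \frac{240}{7} = \frac{642}{7}$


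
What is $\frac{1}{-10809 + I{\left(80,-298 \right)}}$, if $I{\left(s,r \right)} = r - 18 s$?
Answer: $- \frac{1}{12547} \approx -7.97 \cdot 10^{-5}$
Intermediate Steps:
$\frac{1}{-10809 + I{\left(80,-298 \right)}} = \frac{1}{-10809 - 1738} = \frac{1}{-12547} = - \frac{1}{12547}$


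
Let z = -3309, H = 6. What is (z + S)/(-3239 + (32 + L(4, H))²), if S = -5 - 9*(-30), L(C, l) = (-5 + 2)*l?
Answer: 3044/3043 ≈ 1.0003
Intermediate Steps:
L(C, l) = -3*l
S = 265 (S = -5 + 270 = 265)
(z + S)/(-3239 + (32 + L(4, H))²) = (-3309 + 265)/(-3239 + (32 - 3*6)²) = -3044/(-3239 + (32 - 18)²) = -3044/(-3239 + 14²) = -3044/(-3239 + 196) = -3044/(-3043) = -3044*(-1/3043) = 3044/3043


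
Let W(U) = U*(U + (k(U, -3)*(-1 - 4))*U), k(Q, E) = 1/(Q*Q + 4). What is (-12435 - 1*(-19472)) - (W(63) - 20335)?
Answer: 92999964/3973 ≈ 23408.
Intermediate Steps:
k(Q, E) = 1/(4 + Q²) (k(Q, E) = 1/(Q² + 4) = 1/(4 + Q²))
W(U) = U*(U - 5*U/(4 + U²)) (W(U) = U*(U + ((-1 - 4)/(4 + U²))*U) = U*(U + (-5/(4 + U²))*U) = U*(U - 5*U/(4 + U²)))
(-12435 - 1*(-19472)) - (W(63) - 20335) = (-12435 - 1*(-19472)) - ((63⁴ - 1*63²)/(4 + 63²) - 20335) = (-12435 + 19472) - ((15752961 - 1*3969)/(4 + 3969) - 20335) = 7037 - ((15752961 - 3969)/3973 - 20335) = 7037 - ((1/3973)*15748992 - 20335) = 7037 - (15748992/3973 - 20335) = 7037 - 1*(-65041963/3973) = 7037 + 65041963/3973 = 92999964/3973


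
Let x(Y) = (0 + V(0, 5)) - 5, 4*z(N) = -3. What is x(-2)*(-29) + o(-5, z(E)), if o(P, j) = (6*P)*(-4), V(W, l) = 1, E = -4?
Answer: 236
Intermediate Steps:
z(N) = -¾ (z(N) = (¼)*(-3) = -¾)
x(Y) = -4 (x(Y) = (0 + 1) - 5 = 1 - 5 = -4)
o(P, j) = -24*P
x(-2)*(-29) + o(-5, z(E)) = -4*(-29) - 24*(-5) = 116 + 120 = 236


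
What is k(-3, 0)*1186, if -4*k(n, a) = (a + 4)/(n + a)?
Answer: 1186/3 ≈ 395.33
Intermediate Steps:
k(n, a) = -(4 + a)/(4*(a + n)) (k(n, a) = -(a + 4)/(4*(n + a)) = -(4 + a)/(4*(a + n)))
k(-3, 0)*1186 = ((-1 - ¼*0)/(0 - 3))*1186 = ((-1 + 0)/(-3))*1186 = -⅓*(-1)*1186 = (⅓)*1186 = 1186/3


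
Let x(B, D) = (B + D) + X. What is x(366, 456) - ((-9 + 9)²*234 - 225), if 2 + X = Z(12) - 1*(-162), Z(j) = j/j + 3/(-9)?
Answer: 3623/3 ≈ 1207.7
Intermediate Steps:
Z(j) = ⅔ (Z(j) = 1 + 3*(-⅑) = 1 - ⅓ = ⅔)
X = 482/3 (X = -2 + (⅔ - 1*(-162)) = -2 + (⅔ + 162) = -2 + 488/3 = 482/3 ≈ 160.67)
x(B, D) = 482/3 + B + D (x(B, D) = (B + D) + 482/3 = 482/3 + B + D)
x(366, 456) - ((-9 + 9)²*234 - 225) = (482/3 + 366 + 456) - ((-9 + 9)²*234 - 225) = 2948/3 - (0²*234 - 225) = 2948/3 - (0*234 - 225) = 2948/3 - (0 - 225) = 2948/3 - 1*(-225) = 2948/3 + 225 = 3623/3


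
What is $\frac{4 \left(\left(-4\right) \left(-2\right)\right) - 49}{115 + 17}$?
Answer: $- \frac{17}{132} \approx -0.12879$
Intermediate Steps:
$\frac{4 \left(\left(-4\right) \left(-2\right)\right) - 49}{115 + 17} = \frac{4 \cdot 8 - 49}{132} = \frac{32 - 49}{132} = \frac{1}{132} \left(-17\right) = - \frac{17}{132}$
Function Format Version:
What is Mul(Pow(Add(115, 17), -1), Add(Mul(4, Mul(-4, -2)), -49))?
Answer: Rational(-17, 132) ≈ -0.12879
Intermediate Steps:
Mul(Pow(Add(115, 17), -1), Add(Mul(4, Mul(-4, -2)), -49)) = Mul(Pow(132, -1), Add(Mul(4, 8), -49)) = Mul(Rational(1, 132), Add(32, -49)) = Mul(Rational(1, 132), -17) = Rational(-17, 132)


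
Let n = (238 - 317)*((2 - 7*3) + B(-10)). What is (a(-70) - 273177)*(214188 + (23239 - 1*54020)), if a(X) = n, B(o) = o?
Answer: -49682388602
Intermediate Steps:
n = 2291 (n = (238 - 317)*((2 - 7*3) - 10) = -79*((2 - 21) - 10) = -79*(-19 - 10) = -79*(-29) = 2291)
a(X) = 2291
(a(-70) - 273177)*(214188 + (23239 - 1*54020)) = (2291 - 273177)*(214188 + (23239 - 1*54020)) = -270886*(214188 + (23239 - 54020)) = -270886*(214188 - 30781) = -270886*183407 = -49682388602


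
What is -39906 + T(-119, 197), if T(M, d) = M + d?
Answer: -39828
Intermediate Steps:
-39906 + T(-119, 197) = -39906 + (-119 + 197) = -39906 + 78 = -39828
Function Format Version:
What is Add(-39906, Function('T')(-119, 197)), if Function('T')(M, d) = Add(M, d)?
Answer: -39828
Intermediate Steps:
Add(-39906, Function('T')(-119, 197)) = Add(-39906, Add(-119, 197)) = Add(-39906, 78) = -39828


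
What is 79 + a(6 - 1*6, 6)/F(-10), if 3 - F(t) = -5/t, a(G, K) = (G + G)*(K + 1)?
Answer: 79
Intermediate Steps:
a(G, K) = 2*G*(1 + K) (a(G, K) = (2*G)*(1 + K) = 2*G*(1 + K))
F(t) = 3 + 5/t (F(t) = 3 - (-5)/t = 3 + 5/t)
79 + a(6 - 1*6, 6)/F(-10) = 79 + (2*(6 - 1*6)*(1 + 6))/(3 + 5/(-10)) = 79 + (2*(6 - 6)*7)/(3 + 5*(-1/10)) = 79 + (2*0*7)/(3 - 1/2) = 79 + 0/(5/2) = 79 + (2/5)*0 = 79 + 0 = 79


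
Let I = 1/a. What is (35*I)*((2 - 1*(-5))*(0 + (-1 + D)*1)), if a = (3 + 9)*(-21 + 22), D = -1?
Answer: -245/6 ≈ -40.833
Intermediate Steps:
a = 12 (a = 12*1 = 12)
I = 1/12 ≈ 0.083333
(35*I)*((2 - 1*(-5))*(0 + (-1 + D)*1)) = (35*(1/12))*((2 - 1*(-5))*(0 + (-1 - 1)*1)) = 35*((2 + 5)*(0 - 2*1))/12 = 35*(7*(0 - 2))/12 = 35*(7*(-2))/12 = (35/12)*(-14) = -245/6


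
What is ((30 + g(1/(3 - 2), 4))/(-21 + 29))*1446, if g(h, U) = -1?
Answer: 20967/4 ≈ 5241.8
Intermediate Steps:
((30 + g(1/(3 - 2), 4))/(-21 + 29))*1446 = ((30 - 1)/(-21 + 29))*1446 = (29/8)*1446 = 20967/4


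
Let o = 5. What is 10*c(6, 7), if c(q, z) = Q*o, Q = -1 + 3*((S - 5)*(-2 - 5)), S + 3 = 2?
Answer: 6250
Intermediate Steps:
S = -1 (S = -3 + 2 = -1)
Q = 125 (Q = -1 + 3*((-1 - 5)*(-2 - 5)) = -1 + 3*(-6*(-7)) = -1 + 3*42 = -1 + 126 = 125)
c(q, z) = 625 (c(q, z) = 125*5 = 625)
10*c(6, 7) = 10*625 = 6250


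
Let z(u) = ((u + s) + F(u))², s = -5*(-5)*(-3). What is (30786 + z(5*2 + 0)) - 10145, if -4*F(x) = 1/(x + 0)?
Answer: 39790801/1600 ≈ 24869.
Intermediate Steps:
F(x) = -1/(4*x) (F(x) = -1/(4*(x + 0)) = -1/(4*x))
s = -75 (s = 25*(-3) = -75)
z(u) = (-75 + u - 1/(4*u))² (z(u) = ((u - 75) - 1/(4*u))² = ((-75 + u) - 1/(4*u))² = (-75 + u - 1/(4*u))²)
(30786 + z(5*2 + 0)) - 10145 = (30786 + (1 + 4*(5*2 + 0)*(75 - (5*2 + 0)))²/(16*(5*2 + 0)²)) - 10145 = (30786 + (1 + 4*(10 + 0)*(75 - (10 + 0)))²/(16*(10 + 0)²)) - 10145 = (30786 + (1/16)*(1 + 4*10*(75 - 1*10))²/10²) - 10145 = (30786 + (1/16)*(1/100)*(1 + 4*10*(75 - 10))²) - 10145 = (30786 + (1/16)*(1/100)*(1 + 4*10*65)²) - 10145 = (30786 + (1/16)*(1/100)*(1 + 2600)²) - 10145 = (30786 + (1/16)*(1/100)*2601²) - 10145 = (30786 + (1/16)*(1/100)*6765201) - 10145 = (30786 + 6765201/1600) - 10145 = 56022801/1600 - 10145 = 39790801/1600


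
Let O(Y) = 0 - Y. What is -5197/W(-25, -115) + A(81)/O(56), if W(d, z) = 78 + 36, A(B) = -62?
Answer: -70991/1596 ≈ -44.481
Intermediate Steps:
W(d, z) = 114
O(Y) = -Y
-5197/W(-25, -115) + A(81)/O(56) = -5197/114 - 62/((-1*56)) = -5197*1/114 - 62/(-56) = -5197/114 - 62*(-1/56) = -5197/114 + 31/28 = -70991/1596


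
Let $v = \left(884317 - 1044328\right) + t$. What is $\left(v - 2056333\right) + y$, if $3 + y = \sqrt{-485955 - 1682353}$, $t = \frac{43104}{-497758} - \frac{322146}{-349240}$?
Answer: $- \frac{96320744207493133}{43459250980} + 2 i \sqrt{542077} \approx -2.2163 \cdot 10^{6} + 1472.5 i$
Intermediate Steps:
$t = \frac{36324276927}{43459250980}$ ($t = 43104 \left(- \frac{1}{497758}\right) - - \frac{161073}{174620} = - \frac{21552}{248879} + \frac{161073}{174620} = \frac{36324276927}{43459250980} \approx 0.83582$)
$v = - \frac{6953921884283853}{43459250980}$ ($v = \left(884317 - 1044328\right) + \frac{36324276927}{43459250980} = -160011 + \frac{36324276927}{43459250980} = - \frac{6953921884283853}{43459250980} \approx -1.6001 \cdot 10^{5}$)
$y = -3 + 2 i \sqrt{542077}$ ($y = -3 + \sqrt{-485955 - 1682353} = -3 + \sqrt{-2168308} = -3 + 2 i \sqrt{542077} \approx -3.0 + 1472.5 i$)
$\left(v - 2056333\right) + y = \left(- \frac{6953921884283853}{43459250980} - 2056333\right) - \left(3 - 2 i \sqrt{542077}\right) = - \frac{96320613829740193}{43459250980} - \left(3 - 2 i \sqrt{542077}\right) = - \frac{96320744207493133}{43459250980} + 2 i \sqrt{542077}$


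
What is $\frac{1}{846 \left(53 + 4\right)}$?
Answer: $\frac{1}{48222} \approx 2.0737 \cdot 10^{-5}$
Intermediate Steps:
$\frac{1}{846 \left(53 + 4\right)} = \frac{1}{846 \cdot 57} = \frac{1}{846} \cdot \frac{1}{57} = \frac{1}{48222}$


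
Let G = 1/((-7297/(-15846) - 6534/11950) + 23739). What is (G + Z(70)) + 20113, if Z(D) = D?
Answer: 45363246104081119/2247596789843 ≈ 20183.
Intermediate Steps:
G = 94679850/2247596789843 (G = 1/((-7297*(-1/15846) - 6534*1/11950) + 23739) = 1/((7297/15846 - 3267/5975) + 23739) = 1/(-8169307/94679850 + 23739) = 1/(2247596789843/94679850) = 94679850/2247596789843 ≈ 4.2125e-5)
(G + Z(70)) + 20113 = (94679850/2247596789843 + 70) + 20113 = 157331869968860/2247596789843 + 20113 = 45363246104081119/2247596789843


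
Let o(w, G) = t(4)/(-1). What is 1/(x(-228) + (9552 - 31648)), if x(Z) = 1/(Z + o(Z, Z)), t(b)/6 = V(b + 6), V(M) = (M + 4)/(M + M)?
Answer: -1161/25653461 ≈ -4.5257e-5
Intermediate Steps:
V(M) = (4 + M)/(2*M) (V(M) = (4 + M)/((2*M)) = (4 + M)*(1/(2*M)) = (4 + M)/(2*M))
t(b) = 3*(10 + b)/(6 + b) (t(b) = 6*((4 + (b + 6))/(2*(b + 6))) = 6*((4 + (6 + b))/(2*(6 + b))) = 6*((10 + b)/(2*(6 + b))) = 3*(10 + b)/(6 + b))
o(w, G) = -21/5 (o(w, G) = (3*(10 + 4)/(6 + 4))/(-1) = (3*14/10)*(-1) = (3*(1/10)*14)*(-1) = (21/5)*(-1) = -21/5)
x(Z) = 1/(-21/5 + Z) (x(Z) = 1/(Z - 21/5) = 1/(-21/5 + Z))
1/(x(-228) + (9552 - 31648)) = 1/(5/(-21 + 5*(-228)) + (9552 - 31648)) = 1/(5/(-21 - 1140) - 22096) = 1/(5/(-1161) - 22096) = 1/(5*(-1/1161) - 22096) = 1/(-5/1161 - 22096) = 1/(-25653461/1161) = -1161/25653461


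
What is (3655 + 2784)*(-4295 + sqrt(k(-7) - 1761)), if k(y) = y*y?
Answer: -27655505 + 25756*I*sqrt(107) ≈ -2.7656e+7 + 2.6642e+5*I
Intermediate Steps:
k(y) = y**2
(3655 + 2784)*(-4295 + sqrt(k(-7) - 1761)) = (3655 + 2784)*(-4295 + sqrt((-7)**2 - 1761)) = 6439*(-4295 + sqrt(49 - 1761)) = 6439*(-4295 + sqrt(-1712)) = 6439*(-4295 + 4*I*sqrt(107)) = -27655505 + 25756*I*sqrt(107)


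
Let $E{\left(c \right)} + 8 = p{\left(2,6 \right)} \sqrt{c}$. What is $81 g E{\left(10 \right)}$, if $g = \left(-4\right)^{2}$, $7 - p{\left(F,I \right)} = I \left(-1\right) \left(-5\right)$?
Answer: $-10368 - 29808 \sqrt{10} \approx -1.0463 \cdot 10^{5}$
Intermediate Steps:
$p{\left(F,I \right)} = 7 - 5 I$ ($p{\left(F,I \right)} = 7 - I \left(-1\right) \left(-5\right) = 7 - - I \left(-5\right) = 7 - 5 I$)
$g = 16$
$E{\left(c \right)} = -8 - 23 \sqrt{c}$ ($E{\left(c \right)} = -8 + \left(7 - 30\right) \sqrt{c} = -8 - 23 \sqrt{c}$)
$81 g E{\left(10 \right)} = 81 \cdot 16 \left(-8 - 23 \sqrt{10}\right) = 1296 \left(-8 - 23 \sqrt{10}\right) = -10368 - 29808 \sqrt{10}$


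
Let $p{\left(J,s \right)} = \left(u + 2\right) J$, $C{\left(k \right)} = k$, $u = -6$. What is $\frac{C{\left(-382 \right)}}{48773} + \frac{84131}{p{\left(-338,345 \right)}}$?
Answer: $\frac{4102804799}{65941096} \approx 62.219$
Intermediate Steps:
$p{\left(J,s \right)} = - 4 J$ ($p{\left(J,s \right)} = \left(-6 + 2\right) J = - 4 J$)
$\frac{C{\left(-382 \right)}}{48773} + \frac{84131}{p{\left(-338,345 \right)}} = - \frac{382}{48773} + \frac{84131}{\left(-4\right) \left(-338\right)} = \left(-382\right) \frac{1}{48773} + \frac{84131}{1352} = - \frac{382}{48773} + 84131 \cdot \frac{1}{1352} = - \frac{382}{48773} + \frac{84131}{1352} = \frac{4102804799}{65941096}$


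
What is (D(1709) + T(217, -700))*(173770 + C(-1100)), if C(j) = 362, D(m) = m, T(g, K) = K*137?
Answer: -16401667212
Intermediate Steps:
T(g, K) = 137*K
(D(1709) + T(217, -700))*(173770 + C(-1100)) = (1709 + 137*(-700))*(173770 + 362) = (1709 - 95900)*174132 = -94191*174132 = -16401667212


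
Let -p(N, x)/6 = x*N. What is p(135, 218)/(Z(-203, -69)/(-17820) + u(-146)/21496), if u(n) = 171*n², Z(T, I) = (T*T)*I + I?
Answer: -70458863310/131331461 ≈ -536.50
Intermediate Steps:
Z(T, I) = I + I*T² (Z(T, I) = T²*I + I = I*T² + I = I + I*T²)
p(N, x) = -6*N*x (p(N, x) = -6*x*N = -6*N*x)
p(135, 218)/(Z(-203, -69)/(-17820) + u(-146)/21496) = (-6*135*218)/(-69*(1 + (-203)²)/(-17820) + (171*(-146)²)/21496) = -176580/(-69*(1 + 41209)*(-1/17820) + (171*21316)*(1/21496)) = -176580/(-69*41210*(-1/17820) + 3645036*(1/21496)) = -176580/(-2843490*(-1/17820) + 911259/5374) = -176580/(94783/594 + 911259/5374) = -176580/262662922/798039 = -176580*798039/262662922 = -70458863310/131331461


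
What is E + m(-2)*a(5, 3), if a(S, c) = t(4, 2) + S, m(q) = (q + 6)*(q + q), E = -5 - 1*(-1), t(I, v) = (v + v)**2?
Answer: -340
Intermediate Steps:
t(I, v) = 4*v**2 (t(I, v) = (2*v)**2 = 4*v**2)
E = -4 (E = -5 + 1 = -4)
m(q) = 2*q*(6 + q) (m(q) = (6 + q)*(2*q) = 2*q*(6 + q))
a(S, c) = 16 + S (a(S, c) = 4*2**2 + S = 4*4 + S = 16 + S)
E + m(-2)*a(5, 3) = -4 + (2*(-2)*(6 - 2))*(16 + 5) = -4 + (2*(-2)*4)*21 = -4 - 16*21 = -4 - 336 = -340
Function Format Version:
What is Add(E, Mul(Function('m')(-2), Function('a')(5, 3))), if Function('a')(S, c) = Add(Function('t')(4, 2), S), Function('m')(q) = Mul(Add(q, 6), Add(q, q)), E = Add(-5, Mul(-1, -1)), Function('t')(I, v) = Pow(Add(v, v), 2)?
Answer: -340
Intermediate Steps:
Function('t')(I, v) = Mul(4, Pow(v, 2)) (Function('t')(I, v) = Pow(Mul(2, v), 2) = Mul(4, Pow(v, 2)))
E = -4 (E = Add(-5, 1) = -4)
Function('m')(q) = Mul(2, q, Add(6, q)) (Function('m')(q) = Mul(Add(6, q), Mul(2, q)) = Mul(2, q, Add(6, q)))
Function('a')(S, c) = Add(16, S) (Function('a')(S, c) = Add(Mul(4, Pow(2, 2)), S) = Add(Mul(4, 4), S) = Add(16, S))
Add(E, Mul(Function('m')(-2), Function('a')(5, 3))) = Add(-4, Mul(Mul(2, -2, Add(6, -2)), Add(16, 5))) = Add(-4, Mul(Mul(2, -2, 4), 21)) = Add(-4, Mul(-16, 21)) = Add(-4, -336) = -340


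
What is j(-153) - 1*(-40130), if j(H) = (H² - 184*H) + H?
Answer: 91538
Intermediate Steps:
j(H) = H² - 183*H
j(-153) - 1*(-40130) = -153*(-183 - 153) - 1*(-40130) = -153*(-336) + 40130 = 51408 + 40130 = 91538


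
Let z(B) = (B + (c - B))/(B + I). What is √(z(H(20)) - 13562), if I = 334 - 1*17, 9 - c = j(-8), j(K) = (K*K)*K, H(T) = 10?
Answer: I*√1450000731/327 ≈ 116.45*I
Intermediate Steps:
j(K) = K³ (j(K) = K²*K = K³)
c = 521 (c = 9 - 1*(-8)³ = 9 - 1*(-512) = 9 + 512 = 521)
I = 317 (I = 334 - 17 = 317)
z(B) = 521/(317 + B) (z(B) = (B + (521 - B))/(B + 317) = 521/(317 + B))
√(z(H(20)) - 13562) = √(521/(317 + 10) - 13562) = √(521/327 - 13562) = √(-4434253/327) = I*√1450000731/327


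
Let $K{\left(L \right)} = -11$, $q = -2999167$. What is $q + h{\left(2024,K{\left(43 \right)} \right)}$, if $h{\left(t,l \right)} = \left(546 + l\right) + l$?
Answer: $-2998643$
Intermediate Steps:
$h{\left(t,l \right)} = 546 + 2 l$
$q + h{\left(2024,K{\left(43 \right)} \right)} = -2999167 + \left(546 + 2 \left(-11\right)\right) = -2999167 + \left(546 - 22\right) = -2999167 + 524 = -2998643$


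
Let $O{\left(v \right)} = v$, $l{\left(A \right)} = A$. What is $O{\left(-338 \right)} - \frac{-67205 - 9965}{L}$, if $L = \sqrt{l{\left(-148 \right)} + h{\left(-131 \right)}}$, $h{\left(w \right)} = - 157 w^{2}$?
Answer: $-338 - \frac{15434 i \sqrt{107777}}{107777} \approx -338.0 - 47.013 i$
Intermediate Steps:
$L = 5 i \sqrt{107777}$ ($L = \sqrt{-148 - 157 \left(-131\right)^{2}} = \sqrt{-148 - 2694277} = \sqrt{-2694425} = 5 i \sqrt{107777} \approx 1641.5 i$)
$O{\left(-338 \right)} - \frac{-67205 - 9965}{L} = -338 - \frac{-67205 - 9965}{5 i \sqrt{107777}} = -338 - - 77170 \left(- \frac{i \sqrt{107777}}{538885}\right) = -338 - \frac{15434 i \sqrt{107777}}{107777}$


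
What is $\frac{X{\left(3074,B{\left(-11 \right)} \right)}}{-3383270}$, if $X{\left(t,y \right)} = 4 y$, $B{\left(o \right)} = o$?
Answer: $\frac{2}{153785} \approx 1.3005 \cdot 10^{-5}$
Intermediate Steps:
$\frac{X{\left(3074,B{\left(-11 \right)} \right)}}{-3383270} = \frac{4 \left(-11\right)}{-3383270} = \left(-44\right) \left(- \frac{1}{3383270}\right) = \frac{2}{153785}$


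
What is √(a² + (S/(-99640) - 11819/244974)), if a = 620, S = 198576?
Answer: √3578561816448984439390590/3051151170 ≈ 620.00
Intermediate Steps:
√(a² + (S/(-99640) - 11819/244974)) = √(620² + (198576/(-99640) - 11819/244974)) = √(384400 + (198576*(-1/99640) - 11819*1/244974)) = √(384400 + (-24822/12455 - 11819/244974)) = √(384400 - 6227950273/3051151170) = √(1172856281797727/3051151170) = √3578561816448984439390590/3051151170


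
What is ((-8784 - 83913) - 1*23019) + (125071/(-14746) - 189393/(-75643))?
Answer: -129079960007923/1115431678 ≈ -1.1572e+5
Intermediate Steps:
((-8784 - 83913) - 1*23019) + (125071/(-14746) - 189393/(-75643)) = (-92697 - 23019) + (125071*(-1/14746) - 189393*(-1/75643)) = -115716 + (-125071/14746 + 189393/75643) = -115716 - 6667956475/1115431678 = -129079960007923/1115431678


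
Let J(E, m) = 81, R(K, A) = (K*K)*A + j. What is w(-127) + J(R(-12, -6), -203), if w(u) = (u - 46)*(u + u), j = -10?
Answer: 44023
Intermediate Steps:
R(K, A) = -10 + A*K**2 (R(K, A) = (K*K)*A - 10 = K**2*A - 10 = A*K**2 - 10 = -10 + A*K**2)
w(u) = 2*u*(-46 + u) (w(u) = (-46 + u)*(2*u) = 2*u*(-46 + u))
w(-127) + J(R(-12, -6), -203) = 2*(-127)*(-46 - 127) + 81 = 2*(-127)*(-173) + 81 = 43942 + 81 = 44023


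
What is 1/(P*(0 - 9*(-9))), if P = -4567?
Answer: -1/369927 ≈ -2.7032e-6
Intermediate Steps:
1/(P*(0 - 9*(-9))) = 1/(-4567*(0 - 9*(-9))) = 1/(-4567*(0 + 81)) = 1/(-4567*81) = 1/(-369927) = -1/369927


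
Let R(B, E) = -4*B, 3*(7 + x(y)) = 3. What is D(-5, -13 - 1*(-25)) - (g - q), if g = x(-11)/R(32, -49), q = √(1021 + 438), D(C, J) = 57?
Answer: 3645/64 + √1459 ≈ 95.150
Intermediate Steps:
x(y) = -6 (x(y) = -7 + (⅓)*3 = -7 + 1 = -6)
q = √1459 ≈ 38.197
g = 3/64 (g = -6/((-4*32)) = -6/(-128) = -6*(-1/128) = 3/64 ≈ 0.046875)
D(-5, -13 - 1*(-25)) - (g - q) = 57 - (3/64 - √1459) = 57 + (-3/64 + √1459) = 3645/64 + √1459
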